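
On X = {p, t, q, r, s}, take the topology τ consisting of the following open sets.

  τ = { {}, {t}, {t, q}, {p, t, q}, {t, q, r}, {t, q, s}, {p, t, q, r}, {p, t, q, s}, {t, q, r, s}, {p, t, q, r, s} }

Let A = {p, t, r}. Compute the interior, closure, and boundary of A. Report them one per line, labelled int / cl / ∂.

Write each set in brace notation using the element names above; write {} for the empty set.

open subsets of A: {}, {t}; so int(A) = {t}
closure: X∖int(X∖A) = X∖{} = {p, t, q, r, s}
∂A = {p, t, q, r, s} minus {t} = {p, q, r, s}

int(A) = {t}
cl(A)  = {p, t, q, r, s}
∂A     = {p, q, r, s}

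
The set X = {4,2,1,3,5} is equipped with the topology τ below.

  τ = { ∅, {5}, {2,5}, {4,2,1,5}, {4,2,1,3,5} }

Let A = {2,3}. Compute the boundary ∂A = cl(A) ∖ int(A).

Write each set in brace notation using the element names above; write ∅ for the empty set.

interior: largest open inside A is ∅ (from ∅)
cl via duality: int({4,1,5}) = {5}, so X∖{5} = {4,2,1,3}
cl∖int = {4,2,1,3}

{4,2,1,3}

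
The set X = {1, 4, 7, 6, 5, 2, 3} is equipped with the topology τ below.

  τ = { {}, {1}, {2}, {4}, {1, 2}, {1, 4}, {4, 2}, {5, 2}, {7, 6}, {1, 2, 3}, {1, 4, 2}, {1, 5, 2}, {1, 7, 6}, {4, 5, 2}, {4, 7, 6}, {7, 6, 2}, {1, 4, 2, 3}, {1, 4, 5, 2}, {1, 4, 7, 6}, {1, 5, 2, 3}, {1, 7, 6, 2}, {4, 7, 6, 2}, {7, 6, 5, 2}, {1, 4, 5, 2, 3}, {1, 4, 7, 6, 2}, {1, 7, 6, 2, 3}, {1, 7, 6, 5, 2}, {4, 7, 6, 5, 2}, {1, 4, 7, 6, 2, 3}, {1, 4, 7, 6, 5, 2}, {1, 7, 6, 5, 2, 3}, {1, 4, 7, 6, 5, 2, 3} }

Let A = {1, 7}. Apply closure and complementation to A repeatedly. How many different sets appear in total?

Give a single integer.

complement {4, 6, 5, 2, 3}; its interior {4, 5, 2}; cl(A) = X∖{4, 5, 2} = {1, 7, 6, 3}
With k = closure, c = complement:
  1. A     = {1, 7}
  2. kA    = {1, 7, 6, 3}
  3. cA    = {4, 6, 5, 2, 3}
  4. ckA   = {4, 5, 2}
  5. kcA   = {4, 7, 6, 5, 2, 3}
  6. kckA  = {4, 5, 2, 3}
  7. ckcA  = {1}
  8. ckckA = {1, 7, 6}
  9. kckcA = {1, 3}
  10. ckckcA = {4, 7, 6, 5, 2}
k, c of each give nothing new

10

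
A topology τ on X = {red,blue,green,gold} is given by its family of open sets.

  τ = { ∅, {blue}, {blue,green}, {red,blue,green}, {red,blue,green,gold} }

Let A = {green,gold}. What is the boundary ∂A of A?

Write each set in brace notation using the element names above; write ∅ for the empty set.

{red,green,gold}

interior: largest open inside A is ∅ (from ∅)
cl via duality: int({red,blue}) = {blue}, so X∖{blue} = {red,green,gold}
cl∖int = {red,green,gold}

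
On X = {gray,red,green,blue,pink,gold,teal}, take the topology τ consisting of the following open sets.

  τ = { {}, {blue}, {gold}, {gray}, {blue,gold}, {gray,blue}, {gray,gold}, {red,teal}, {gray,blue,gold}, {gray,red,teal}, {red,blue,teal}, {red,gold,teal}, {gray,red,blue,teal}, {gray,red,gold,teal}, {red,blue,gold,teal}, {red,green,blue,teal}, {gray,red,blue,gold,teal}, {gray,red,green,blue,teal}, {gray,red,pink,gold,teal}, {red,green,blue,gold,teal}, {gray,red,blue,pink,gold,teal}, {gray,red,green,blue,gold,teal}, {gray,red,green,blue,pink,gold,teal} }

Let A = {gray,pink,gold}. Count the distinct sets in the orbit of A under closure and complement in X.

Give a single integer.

4

closure: X∖int(X∖A) = X∖{red,green,blue,teal} = {gray,pink,gold}
Let k=closure and c=complement:
  1. A     = {gray,pink,gold}
  2. cA    = {red,green,blue,teal}
  3. kcA   = {red,green,blue,pink,teal}
  4. ckcA  = {gray,gold}
— saturated at 4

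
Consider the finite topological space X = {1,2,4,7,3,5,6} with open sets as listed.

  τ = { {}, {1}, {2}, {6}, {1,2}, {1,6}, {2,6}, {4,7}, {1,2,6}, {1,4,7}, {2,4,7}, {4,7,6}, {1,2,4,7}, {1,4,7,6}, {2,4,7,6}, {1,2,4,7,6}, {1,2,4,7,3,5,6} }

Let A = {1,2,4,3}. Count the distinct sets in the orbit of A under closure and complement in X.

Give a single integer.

X∖A={7,5,6}, int(X∖A)={6}, hence cl(A)={1,2,4,7,3,5}
Orbit (k=closure, c=complement):
  1. A     = {1,2,4,3}
  2. kA    = {1,2,4,7,3,5}
  3. cA    = {7,5,6}
  4. ckA   = {6}
  5. kcA   = {4,7,3,5,6}
  6. kckA  = {3,5,6}
  7. ckcA  = {1,2}
  8. ckckA = {1,2,4,7}
  9. kckcA = {1,2,3,5}
  10. ckckcA = {4,7,6}
(closed under both — stop)

10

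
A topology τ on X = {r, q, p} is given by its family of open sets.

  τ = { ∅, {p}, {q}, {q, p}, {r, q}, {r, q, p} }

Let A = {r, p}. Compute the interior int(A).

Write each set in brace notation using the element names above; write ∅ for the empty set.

{p}

open subsets of A: ∅, {p}; so int(A) = {p}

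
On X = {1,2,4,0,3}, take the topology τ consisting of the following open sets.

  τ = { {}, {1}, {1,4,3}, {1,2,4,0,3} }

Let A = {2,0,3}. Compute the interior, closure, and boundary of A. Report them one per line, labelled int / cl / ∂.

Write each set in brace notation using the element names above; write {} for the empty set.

U open, U⊆A: {}. int(A) = ⋃ = {}
X∖A={1,4}, int(X∖A)={1}, hence cl(A)={2,4,0,3}
∂A: remove int from cl → {2,4,0,3}

int(A) = {}
cl(A)  = {2,4,0,3}
∂A     = {2,4,0,3}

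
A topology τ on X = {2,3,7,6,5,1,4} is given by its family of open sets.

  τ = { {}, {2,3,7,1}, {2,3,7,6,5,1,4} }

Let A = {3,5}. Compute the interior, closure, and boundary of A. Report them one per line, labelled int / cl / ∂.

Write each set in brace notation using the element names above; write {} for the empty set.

interior: largest open inside A is {} (from {})
cl via duality: int({2,7,6,1,4}) = {}, so X∖{} = {2,3,7,6,5,1,4}
cl∖int = {2,3,7,6,5,1,4}

int(A) = {}
cl(A)  = {2,3,7,6,5,1,4}
∂A     = {2,3,7,6,5,1,4}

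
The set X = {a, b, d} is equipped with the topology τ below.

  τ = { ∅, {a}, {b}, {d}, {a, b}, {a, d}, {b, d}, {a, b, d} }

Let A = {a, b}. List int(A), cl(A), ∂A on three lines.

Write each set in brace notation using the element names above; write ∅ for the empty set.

int(A) = {a, b}
cl(A)  = {a, b}
∂A     = ∅

U open, U⊆A: ∅, {b}, {a}, {a, b}. int(A) = ⋃ = {a, b}
X∖A={d}, int(X∖A)={d}, hence cl(A)={a, b}
∂A: remove int from cl → ∅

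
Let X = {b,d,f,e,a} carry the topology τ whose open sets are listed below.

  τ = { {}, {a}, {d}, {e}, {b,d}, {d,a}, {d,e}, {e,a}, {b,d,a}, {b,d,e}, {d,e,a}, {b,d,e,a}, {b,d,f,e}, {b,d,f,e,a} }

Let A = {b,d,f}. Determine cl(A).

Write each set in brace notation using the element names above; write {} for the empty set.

{b,d,f}

X∖A={e,a}, int(X∖A)={e,a}, hence cl(A)={b,d,f}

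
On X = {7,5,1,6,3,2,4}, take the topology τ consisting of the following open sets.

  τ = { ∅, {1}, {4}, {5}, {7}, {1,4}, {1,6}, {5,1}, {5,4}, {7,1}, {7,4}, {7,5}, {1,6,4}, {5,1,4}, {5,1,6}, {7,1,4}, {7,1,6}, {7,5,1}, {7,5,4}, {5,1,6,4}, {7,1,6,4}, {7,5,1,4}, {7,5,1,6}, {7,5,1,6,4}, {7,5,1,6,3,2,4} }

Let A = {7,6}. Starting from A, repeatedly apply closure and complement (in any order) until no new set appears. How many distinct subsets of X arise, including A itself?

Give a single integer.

X∖A={5,1,3,2,4}, int(X∖A)={5,1,4}, hence cl(A)={7,6,3,2}
Orbit (k=closure, c=complement):
  1. A     = {7,6}
  2. kA    = {7,6,3,2}
  3. cA    = {5,1,3,2,4}
  4. ckA   = {5,1,4}
  5. kcA   = {5,1,6,3,2,4}
  6. ckcA  = {7}
  7. kckcA = {7,3,2}
  8. ckckcA = {5,1,6,4}
(closed under both — stop)

8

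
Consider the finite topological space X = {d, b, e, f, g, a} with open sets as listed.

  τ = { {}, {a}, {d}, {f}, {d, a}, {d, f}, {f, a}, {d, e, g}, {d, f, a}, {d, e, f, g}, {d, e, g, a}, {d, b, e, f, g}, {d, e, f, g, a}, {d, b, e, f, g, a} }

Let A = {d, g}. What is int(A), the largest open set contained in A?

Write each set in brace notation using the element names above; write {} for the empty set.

opens ⊆ A: {}, {d}; union → int = {d}

{d}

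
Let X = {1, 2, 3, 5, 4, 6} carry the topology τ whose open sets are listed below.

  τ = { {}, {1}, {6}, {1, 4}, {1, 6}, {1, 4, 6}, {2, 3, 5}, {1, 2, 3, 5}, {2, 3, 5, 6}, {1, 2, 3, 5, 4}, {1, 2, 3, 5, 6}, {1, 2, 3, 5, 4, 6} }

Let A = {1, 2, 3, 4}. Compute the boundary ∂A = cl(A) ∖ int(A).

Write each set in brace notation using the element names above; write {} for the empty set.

{2, 3, 5}

U open, U⊆A: {}, {1}, {1, 4}. int(A) = ⋃ = {1, 4}
X∖A={5, 6}, int(X∖A)={6}, hence cl(A)={1, 2, 3, 5, 4}
∂A: remove int from cl → {2, 3, 5}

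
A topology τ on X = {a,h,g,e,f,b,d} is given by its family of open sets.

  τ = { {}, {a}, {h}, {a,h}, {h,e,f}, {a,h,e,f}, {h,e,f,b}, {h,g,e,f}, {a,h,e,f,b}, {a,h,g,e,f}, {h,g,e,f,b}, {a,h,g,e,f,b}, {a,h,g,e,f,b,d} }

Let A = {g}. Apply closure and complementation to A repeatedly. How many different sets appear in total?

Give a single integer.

6

X∖A={a,h,e,f,b,d}, int(X∖A)={a,h,e,f,b}, hence cl(A)={g,d}
Orbit (k=closure, c=complement):
  1. A     = {g}
  2. kA    = {g,d}
  3. cA    = {a,h,e,f,b,d}
  4. ckA   = {a,h,e,f,b}
  5. kcA   = {a,h,g,e,f,b,d}
  6. ckcA  = {}
(closed under both — stop)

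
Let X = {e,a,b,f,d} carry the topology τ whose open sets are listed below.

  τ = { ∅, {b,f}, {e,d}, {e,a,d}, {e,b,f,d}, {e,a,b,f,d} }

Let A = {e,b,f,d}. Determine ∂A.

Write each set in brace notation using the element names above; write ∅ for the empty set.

{a}

U open, U⊆A: ∅, {e,d}, {b,f}, {e,b,f,d}. int(A) = ⋃ = {e,b,f,d}
X∖A={a}, int(X∖A)=∅, hence cl(A)={e,a,b,f,d}
∂A: remove int from cl → {a}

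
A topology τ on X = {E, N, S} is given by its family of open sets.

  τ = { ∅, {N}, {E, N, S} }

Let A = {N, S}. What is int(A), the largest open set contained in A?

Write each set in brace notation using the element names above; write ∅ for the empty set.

opens ⊆ A: ∅, {N}; union → int = {N}

{N}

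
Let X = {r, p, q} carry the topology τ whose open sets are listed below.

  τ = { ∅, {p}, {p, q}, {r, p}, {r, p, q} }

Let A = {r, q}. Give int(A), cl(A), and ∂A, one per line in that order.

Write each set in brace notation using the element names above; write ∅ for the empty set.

open subsets of A: ∅; so int(A) = ∅
closure: X∖int(X∖A) = X∖{p} = {r, q}
∂A = {r, q} minus ∅ = {r, q}

int(A) = ∅
cl(A)  = {r, q}
∂A     = {r, q}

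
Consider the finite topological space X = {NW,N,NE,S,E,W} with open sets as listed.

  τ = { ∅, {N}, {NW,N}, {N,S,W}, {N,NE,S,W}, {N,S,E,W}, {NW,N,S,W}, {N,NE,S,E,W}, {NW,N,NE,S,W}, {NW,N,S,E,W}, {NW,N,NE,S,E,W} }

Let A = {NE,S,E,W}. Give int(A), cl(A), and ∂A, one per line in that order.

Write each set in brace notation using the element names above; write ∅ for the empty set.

int(A) = ∅
cl(A)  = {NE,S,E,W}
∂A     = {NE,S,E,W}

U open, U⊆A: ∅. int(A) = ⋃ = ∅
X∖A={NW,N}, int(X∖A)={NW,N}, hence cl(A)={NE,S,E,W}
∂A: remove int from cl → {NE,S,E,W}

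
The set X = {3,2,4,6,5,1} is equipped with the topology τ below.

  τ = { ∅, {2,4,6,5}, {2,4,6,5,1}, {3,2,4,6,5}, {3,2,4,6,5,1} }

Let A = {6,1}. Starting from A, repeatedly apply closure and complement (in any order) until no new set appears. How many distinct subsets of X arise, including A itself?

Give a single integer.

4

complement {3,2,4,5}; its interior ∅; cl(A) = X∖∅ = {3,2,4,6,5,1}
With k = closure, c = complement:
  1. A     = {6,1}
  2. kA    = {3,2,4,6,5,1}
  3. cA    = {3,2,4,5}
  4. ckA   = ∅
k, c of each give nothing new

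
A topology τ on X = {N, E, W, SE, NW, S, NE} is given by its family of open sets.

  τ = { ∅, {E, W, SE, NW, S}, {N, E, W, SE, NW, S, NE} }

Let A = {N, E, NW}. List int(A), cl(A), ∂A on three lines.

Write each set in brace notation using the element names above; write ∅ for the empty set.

int(A) = ∅
cl(A)  = {N, E, W, SE, NW, S, NE}
∂A     = {N, E, W, SE, NW, S, NE}

interior: largest open inside A is ∅ (from ∅)
cl via duality: int({W, SE, S, NE}) = ∅, so X∖∅ = {N, E, W, SE, NW, S, NE}
cl∖int = {N, E, W, SE, NW, S, NE}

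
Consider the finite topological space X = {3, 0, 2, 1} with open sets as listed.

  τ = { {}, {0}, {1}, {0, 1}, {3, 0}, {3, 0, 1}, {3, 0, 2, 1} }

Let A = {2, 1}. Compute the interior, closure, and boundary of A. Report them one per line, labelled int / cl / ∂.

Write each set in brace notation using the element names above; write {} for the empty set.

interior: largest open inside A is {1} (from {}, {1})
cl via duality: int({3, 0}) = {3, 0}, so X∖{3, 0} = {2, 1}
cl∖int = {2}

int(A) = {1}
cl(A)  = {2, 1}
∂A     = {2}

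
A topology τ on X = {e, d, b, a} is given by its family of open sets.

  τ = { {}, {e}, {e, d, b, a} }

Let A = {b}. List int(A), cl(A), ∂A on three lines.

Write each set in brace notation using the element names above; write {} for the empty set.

int(A) = {}
cl(A)  = {d, b, a}
∂A     = {d, b, a}

interior: largest open inside A is {} (from {})
cl via duality: int({e, d, a}) = {e}, so X∖{e} = {d, b, a}
cl∖int = {d, b, a}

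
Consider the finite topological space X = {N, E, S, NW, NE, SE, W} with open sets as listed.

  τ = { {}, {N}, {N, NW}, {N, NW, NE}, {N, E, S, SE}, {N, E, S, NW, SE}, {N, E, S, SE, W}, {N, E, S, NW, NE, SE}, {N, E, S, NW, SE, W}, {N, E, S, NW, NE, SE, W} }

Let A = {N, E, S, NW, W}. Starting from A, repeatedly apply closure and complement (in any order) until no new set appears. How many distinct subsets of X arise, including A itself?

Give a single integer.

6

X∖A={NE, SE}, int(X∖A)={}, hence cl(A)={N, E, S, NW, NE, SE, W}
Orbit (k=closure, c=complement):
  1. A     = {N, E, S, NW, W}
  2. kA    = {N, E, S, NW, NE, SE, W}
  3. cA    = {NE, SE}
  4. ckA   = {}
  5. kcA   = {E, S, NE, SE, W}
  6. ckcA  = {N, NW}
(closed under both — stop)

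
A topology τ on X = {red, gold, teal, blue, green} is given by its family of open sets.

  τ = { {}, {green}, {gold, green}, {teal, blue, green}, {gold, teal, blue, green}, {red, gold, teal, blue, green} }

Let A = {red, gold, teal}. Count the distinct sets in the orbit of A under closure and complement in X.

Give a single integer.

6

closure: X∖int(X∖A) = X∖{green} = {red, gold, teal, blue}
Let k=closure and c=complement:
  1. A     = {red, gold, teal}
  2. kA    = {red, gold, teal, blue}
  3. cA    = {blue, green}
  4. ckA   = {green}
  5. kcA   = {red, gold, teal, blue, green}
  6. ckcA  = {}
— saturated at 6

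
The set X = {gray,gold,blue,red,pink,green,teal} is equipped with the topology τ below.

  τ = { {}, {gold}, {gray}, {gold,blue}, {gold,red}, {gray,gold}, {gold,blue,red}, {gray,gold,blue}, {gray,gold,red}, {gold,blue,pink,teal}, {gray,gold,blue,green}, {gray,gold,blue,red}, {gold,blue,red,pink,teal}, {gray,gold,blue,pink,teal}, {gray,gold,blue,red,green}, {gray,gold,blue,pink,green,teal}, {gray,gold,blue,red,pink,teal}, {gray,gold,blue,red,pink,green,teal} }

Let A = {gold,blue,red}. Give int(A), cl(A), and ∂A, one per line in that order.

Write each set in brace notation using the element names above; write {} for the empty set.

int(A) = {gold,blue,red}
cl(A)  = {gold,blue,red,pink,green,teal}
∂A     = {pink,green,teal}

interior: largest open inside A is {gold,blue,red} (from {}, {gold}, {gold,blue}, {gold,red}, {gold,blue,red})
cl via duality: int({gray,pink,green,teal}) = {gray}, so X∖{gray} = {gold,blue,red,pink,green,teal}
cl∖int = {pink,green,teal}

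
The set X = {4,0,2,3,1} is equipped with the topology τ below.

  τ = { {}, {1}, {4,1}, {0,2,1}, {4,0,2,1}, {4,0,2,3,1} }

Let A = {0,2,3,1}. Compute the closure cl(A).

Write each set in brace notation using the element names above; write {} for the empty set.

{4,0,2,3,1}

X∖A={4}, int(X∖A)={}, hence cl(A)={4,0,2,3,1}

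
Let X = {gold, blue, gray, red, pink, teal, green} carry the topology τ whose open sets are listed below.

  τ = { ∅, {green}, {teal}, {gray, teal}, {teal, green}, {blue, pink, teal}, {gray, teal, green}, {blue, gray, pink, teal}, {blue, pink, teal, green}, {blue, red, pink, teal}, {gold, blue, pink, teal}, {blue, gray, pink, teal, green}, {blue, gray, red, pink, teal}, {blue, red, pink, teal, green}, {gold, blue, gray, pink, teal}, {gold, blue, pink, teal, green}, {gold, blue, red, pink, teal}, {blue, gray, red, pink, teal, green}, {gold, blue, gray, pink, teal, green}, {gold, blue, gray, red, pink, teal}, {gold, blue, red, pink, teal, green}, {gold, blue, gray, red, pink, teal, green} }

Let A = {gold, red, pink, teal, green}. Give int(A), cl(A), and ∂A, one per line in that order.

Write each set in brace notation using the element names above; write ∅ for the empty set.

U open, U⊆A: ∅, {green}, {teal}, {teal, green}. int(A) = ⋃ = {teal, green}
X∖A={blue, gray}, int(X∖A)=∅, hence cl(A)={gold, blue, gray, red, pink, teal, green}
∂A: remove int from cl → {gold, blue, gray, red, pink}

int(A) = {teal, green}
cl(A)  = {gold, blue, gray, red, pink, teal, green}
∂A     = {gold, blue, gray, red, pink}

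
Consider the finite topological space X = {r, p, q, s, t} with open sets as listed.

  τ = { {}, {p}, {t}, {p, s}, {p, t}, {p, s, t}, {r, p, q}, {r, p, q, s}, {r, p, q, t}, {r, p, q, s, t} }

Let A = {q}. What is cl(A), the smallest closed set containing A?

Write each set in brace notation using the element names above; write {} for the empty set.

{r, q}

closure: X∖int(X∖A) = X∖{p, s, t} = {r, q}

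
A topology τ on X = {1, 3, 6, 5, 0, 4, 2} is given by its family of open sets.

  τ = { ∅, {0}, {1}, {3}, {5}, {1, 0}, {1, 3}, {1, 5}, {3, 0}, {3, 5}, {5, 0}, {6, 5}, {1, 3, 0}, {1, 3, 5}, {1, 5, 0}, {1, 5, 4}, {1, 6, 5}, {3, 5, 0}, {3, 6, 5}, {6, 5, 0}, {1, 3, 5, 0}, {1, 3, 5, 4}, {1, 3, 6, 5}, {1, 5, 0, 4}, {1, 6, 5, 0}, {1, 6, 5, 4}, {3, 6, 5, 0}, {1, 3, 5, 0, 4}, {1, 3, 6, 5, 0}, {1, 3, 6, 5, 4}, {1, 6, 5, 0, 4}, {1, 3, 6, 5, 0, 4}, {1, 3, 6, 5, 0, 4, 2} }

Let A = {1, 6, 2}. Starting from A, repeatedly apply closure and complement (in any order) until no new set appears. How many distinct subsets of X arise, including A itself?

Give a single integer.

8

cl via duality: int({3, 5, 0, 4}) = {3, 5, 0}, so X∖{3, 5, 0} = {1, 6, 4, 2}
Write k for closure, c for complement:
  1. A     = {1, 6, 2}
  2. kA    = {1, 6, 4, 2}
  3. cA    = {3, 5, 0, 4}
  4. ckA   = {3, 5, 0}
  5. kcA   = {3, 6, 5, 0, 4, 2}
  6. ckcA  = {1}
  7. kckcA = {1, 4, 2}
  8. ckckcA = {3, 6, 5, 0}
applying k or c yields no new set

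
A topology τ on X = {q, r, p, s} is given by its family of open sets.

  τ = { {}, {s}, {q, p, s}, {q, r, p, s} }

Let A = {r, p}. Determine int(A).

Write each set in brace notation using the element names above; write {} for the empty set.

{}

U open, U⊆A: {}. int(A) = ⋃ = {}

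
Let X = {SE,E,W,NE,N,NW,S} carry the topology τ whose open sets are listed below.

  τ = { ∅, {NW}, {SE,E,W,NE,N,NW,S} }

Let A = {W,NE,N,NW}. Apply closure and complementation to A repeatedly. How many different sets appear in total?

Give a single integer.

6

complement {SE,E,S}; its interior ∅; cl(A) = X∖∅ = {SE,E,W,NE,N,NW,S}
With k = closure, c = complement:
  1. A     = {W,NE,N,NW}
  2. kA    = {SE,E,W,NE,N,NW,S}
  3. cA    = {SE,E,S}
  4. ckA   = ∅
  5. kcA   = {SE,E,W,NE,N,S}
  6. ckcA  = {NW}
k, c of each give nothing new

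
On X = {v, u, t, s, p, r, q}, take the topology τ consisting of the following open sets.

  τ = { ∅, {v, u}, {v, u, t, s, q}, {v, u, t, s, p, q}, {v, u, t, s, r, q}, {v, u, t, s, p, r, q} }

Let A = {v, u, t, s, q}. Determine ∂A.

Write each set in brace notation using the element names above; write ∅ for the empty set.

U open, U⊆A: ∅, {v, u}, {v, u, t, s, q}. int(A) = ⋃ = {v, u, t, s, q}
X∖A={p, r}, int(X∖A)=∅, hence cl(A)={v, u, t, s, p, r, q}
∂A: remove int from cl → {p, r}

{p, r}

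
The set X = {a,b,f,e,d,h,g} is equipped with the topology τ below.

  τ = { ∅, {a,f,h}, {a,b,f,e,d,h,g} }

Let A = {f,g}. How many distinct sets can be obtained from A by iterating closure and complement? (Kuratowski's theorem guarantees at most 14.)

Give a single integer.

4

X∖A={a,b,e,d,h}, int(X∖A)=∅, hence cl(A)={a,b,f,e,d,h,g}
Orbit (k=closure, c=complement):
  1. A     = {f,g}
  2. kA    = {a,b,f,e,d,h,g}
  3. cA    = {a,b,e,d,h}
  4. ckA   = ∅
(closed under both — stop)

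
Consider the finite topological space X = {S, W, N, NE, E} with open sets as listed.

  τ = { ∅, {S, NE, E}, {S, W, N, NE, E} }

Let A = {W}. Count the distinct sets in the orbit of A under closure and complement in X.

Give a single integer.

X∖A={S, N, NE, E}, int(X∖A)={S, NE, E}, hence cl(A)={W, N}
Orbit (k=closure, c=complement):
  1. A     = {W}
  2. kA    = {W, N}
  3. cA    = {S, N, NE, E}
  4. ckA   = {S, NE, E}
  5. kcA   = {S, W, N, NE, E}
  6. ckcA  = ∅
(closed under both — stop)

6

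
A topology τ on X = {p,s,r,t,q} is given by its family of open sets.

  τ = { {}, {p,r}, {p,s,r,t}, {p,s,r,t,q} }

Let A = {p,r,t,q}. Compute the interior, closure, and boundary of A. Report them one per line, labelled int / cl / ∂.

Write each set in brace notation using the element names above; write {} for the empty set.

opens ⊆ A: {}, {p,r}; union → int = {p,r}
complement {s}; its interior {}; cl(A) = X∖{} = {p,s,r,t,q}
boundary = {p,s,r,t,q} ∖ {p,r} = {s,t,q}

int(A) = {p,r}
cl(A)  = {p,s,r,t,q}
∂A     = {s,t,q}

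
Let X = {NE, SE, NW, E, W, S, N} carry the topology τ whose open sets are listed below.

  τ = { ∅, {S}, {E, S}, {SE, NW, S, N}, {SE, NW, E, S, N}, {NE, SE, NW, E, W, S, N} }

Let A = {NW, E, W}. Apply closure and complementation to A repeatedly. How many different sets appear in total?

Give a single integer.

6

X∖A={NE, SE, S, N}, int(X∖A)={S}, hence cl(A)={NE, SE, NW, E, W, N}
Orbit (k=closure, c=complement):
  1. A     = {NW, E, W}
  2. kA    = {NE, SE, NW, E, W, N}
  3. cA    = {NE, SE, S, N}
  4. ckA   = {S}
  5. kcA   = {NE, SE, NW, E, W, S, N}
  6. ckcA  = ∅
(closed under both — stop)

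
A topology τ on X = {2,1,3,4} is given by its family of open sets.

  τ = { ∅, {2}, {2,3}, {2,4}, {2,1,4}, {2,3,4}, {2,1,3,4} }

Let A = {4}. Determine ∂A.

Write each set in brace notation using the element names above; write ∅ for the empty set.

interior: largest open inside A is ∅ (from ∅)
cl via duality: int({2,1,3}) = {2,3}, so X∖{2,3} = {1,4}
cl∖int = {1,4}

{1,4}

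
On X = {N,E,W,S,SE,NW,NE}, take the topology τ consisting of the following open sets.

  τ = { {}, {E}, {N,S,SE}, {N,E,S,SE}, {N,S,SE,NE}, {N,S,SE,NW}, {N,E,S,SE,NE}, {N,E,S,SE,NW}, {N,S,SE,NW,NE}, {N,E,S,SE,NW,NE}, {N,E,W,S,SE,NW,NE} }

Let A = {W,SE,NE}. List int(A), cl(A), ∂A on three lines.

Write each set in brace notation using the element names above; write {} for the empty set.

int(A) = {}
cl(A)  = {N,W,S,SE,NW,NE}
∂A     = {N,W,S,SE,NW,NE}

opens ⊆ A: {}; union → int = {}
complement {N,E,S,NW}; its interior {E}; cl(A) = X∖{E} = {N,W,S,SE,NW,NE}
boundary = {N,W,S,SE,NW,NE} ∖ {} = {N,W,S,SE,NW,NE}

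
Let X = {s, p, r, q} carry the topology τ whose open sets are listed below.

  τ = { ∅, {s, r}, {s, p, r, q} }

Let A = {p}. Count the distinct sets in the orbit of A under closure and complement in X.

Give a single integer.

6

cl via duality: int({s, r, q}) = {s, r}, so X∖{s, r} = {p, q}
Write k for closure, c for complement:
  1. A     = {p}
  2. kA    = {p, q}
  3. cA    = {s, r, q}
  4. ckA   = {s, r}
  5. kcA   = {s, p, r, q}
  6. ckcA  = ∅
applying k or c yields no new set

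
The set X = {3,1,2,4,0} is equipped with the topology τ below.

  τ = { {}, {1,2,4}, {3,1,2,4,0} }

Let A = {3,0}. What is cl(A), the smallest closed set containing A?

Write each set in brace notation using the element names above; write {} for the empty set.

cl via duality: int({1,2,4}) = {1,2,4}, so X∖{1,2,4} = {3,0}

{3,0}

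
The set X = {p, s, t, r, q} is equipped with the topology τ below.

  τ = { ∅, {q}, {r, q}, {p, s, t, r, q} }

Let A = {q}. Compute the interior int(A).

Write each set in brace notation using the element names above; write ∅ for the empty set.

interior: largest open inside A is {q} (from ∅, {q})

{q}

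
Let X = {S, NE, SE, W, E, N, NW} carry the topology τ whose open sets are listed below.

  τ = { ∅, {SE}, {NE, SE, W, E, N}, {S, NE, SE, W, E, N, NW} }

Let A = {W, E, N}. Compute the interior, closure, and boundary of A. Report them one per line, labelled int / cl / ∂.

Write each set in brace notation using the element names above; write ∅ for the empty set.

int(A) = ∅
cl(A)  = {S, NE, W, E, N, NW}
∂A     = {S, NE, W, E, N, NW}

opens ⊆ A: ∅; union → int = ∅
complement {S, NE, SE, NW}; its interior {SE}; cl(A) = X∖{SE} = {S, NE, W, E, N, NW}
boundary = {S, NE, W, E, N, NW} ∖ ∅ = {S, NE, W, E, N, NW}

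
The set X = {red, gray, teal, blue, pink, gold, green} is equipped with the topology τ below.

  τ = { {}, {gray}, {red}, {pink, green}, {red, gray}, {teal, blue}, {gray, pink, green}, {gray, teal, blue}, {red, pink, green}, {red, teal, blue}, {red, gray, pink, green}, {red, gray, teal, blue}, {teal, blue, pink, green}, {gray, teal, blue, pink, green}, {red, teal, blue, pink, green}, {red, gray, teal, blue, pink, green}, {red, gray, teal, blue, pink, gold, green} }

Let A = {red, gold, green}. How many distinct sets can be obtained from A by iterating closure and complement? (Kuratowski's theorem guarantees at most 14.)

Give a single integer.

X∖A={gray, teal, blue, pink}, int(X∖A)={gray, teal, blue}, hence cl(A)={red, pink, gold, green}
Orbit (k=closure, c=complement):
  1. A     = {red, gold, green}
  2. kA    = {red, pink, gold, green}
  3. cA    = {gray, teal, blue, pink}
  4. ckA   = {gray, teal, blue}
  5. kcA   = {gray, teal, blue, pink, gold, green}
  6. kckA  = {gray, teal, blue, gold}
  7. ckcA  = {red}
  8. ckckA = {red, pink, green}
  9. kckcA = {red, gold}
  10. ckckcA = {gray, teal, blue, pink, green}
(closed under both — stop)

10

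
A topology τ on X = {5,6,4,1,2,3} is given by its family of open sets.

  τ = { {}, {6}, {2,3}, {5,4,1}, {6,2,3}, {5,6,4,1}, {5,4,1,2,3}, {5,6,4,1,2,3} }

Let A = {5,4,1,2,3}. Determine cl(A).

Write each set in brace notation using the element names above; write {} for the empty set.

{5,4,1,2,3}

closure: X∖int(X∖A) = X∖{6} = {5,4,1,2,3}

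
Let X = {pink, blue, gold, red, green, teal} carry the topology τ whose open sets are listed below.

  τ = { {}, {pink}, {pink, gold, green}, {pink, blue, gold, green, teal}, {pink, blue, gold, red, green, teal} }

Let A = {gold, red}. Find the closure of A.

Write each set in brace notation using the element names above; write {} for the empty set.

{blue, gold, red, green, teal}

cl via duality: int({pink, blue, green, teal}) = {pink}, so X∖{pink} = {blue, gold, red, green, teal}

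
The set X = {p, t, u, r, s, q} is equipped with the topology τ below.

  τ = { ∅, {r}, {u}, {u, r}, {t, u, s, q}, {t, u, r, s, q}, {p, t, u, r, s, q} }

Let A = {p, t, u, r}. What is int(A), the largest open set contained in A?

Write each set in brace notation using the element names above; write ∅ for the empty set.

{u, r}

interior: largest open inside A is {u, r} (from ∅, {u}, {r}, {u, r})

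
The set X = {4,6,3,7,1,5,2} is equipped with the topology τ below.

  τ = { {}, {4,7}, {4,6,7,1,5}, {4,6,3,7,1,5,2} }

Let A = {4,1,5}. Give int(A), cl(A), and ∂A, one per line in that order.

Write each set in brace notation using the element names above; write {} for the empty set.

int(A) = {}
cl(A)  = {4,6,3,7,1,5,2}
∂A     = {4,6,3,7,1,5,2}

interior: largest open inside A is {} (from {})
cl via duality: int({6,3,7,2}) = {}, so X∖{} = {4,6,3,7,1,5,2}
cl∖int = {4,6,3,7,1,5,2}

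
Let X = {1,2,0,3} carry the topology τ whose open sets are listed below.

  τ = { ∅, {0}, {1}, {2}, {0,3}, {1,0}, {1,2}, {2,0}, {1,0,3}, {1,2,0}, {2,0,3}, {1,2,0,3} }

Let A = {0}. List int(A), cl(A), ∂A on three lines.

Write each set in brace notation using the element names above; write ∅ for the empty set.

int(A) = {0}
cl(A)  = {0,3}
∂A     = {3}

opens ⊆ A: ∅, {0}; union → int = {0}
complement {1,2,3}; its interior {1,2}; cl(A) = X∖{1,2} = {0,3}
boundary = {0,3} ∖ {0} = {3}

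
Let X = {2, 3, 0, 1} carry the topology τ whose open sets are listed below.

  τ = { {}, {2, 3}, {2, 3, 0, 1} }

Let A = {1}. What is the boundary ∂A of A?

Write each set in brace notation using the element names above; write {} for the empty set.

open subsets of A: {}; so int(A) = {}
closure: X∖int(X∖A) = X∖{2, 3} = {0, 1}
∂A = {0, 1} minus {} = {0, 1}

{0, 1}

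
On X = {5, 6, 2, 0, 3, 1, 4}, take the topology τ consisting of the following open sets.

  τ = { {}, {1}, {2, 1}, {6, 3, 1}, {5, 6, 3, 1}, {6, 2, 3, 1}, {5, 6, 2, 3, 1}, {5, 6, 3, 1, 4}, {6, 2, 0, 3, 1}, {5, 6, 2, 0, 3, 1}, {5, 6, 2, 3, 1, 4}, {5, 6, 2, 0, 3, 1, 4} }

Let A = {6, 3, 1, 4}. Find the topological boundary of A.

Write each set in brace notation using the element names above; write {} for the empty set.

{5, 2, 0, 4}

open subsets of A: {}, {1}, {6, 3, 1}; so int(A) = {6, 3, 1}
closure: X∖int(X∖A) = X∖{} = {5, 6, 2, 0, 3, 1, 4}
∂A = {5, 6, 2, 0, 3, 1, 4} minus {6, 3, 1} = {5, 2, 0, 4}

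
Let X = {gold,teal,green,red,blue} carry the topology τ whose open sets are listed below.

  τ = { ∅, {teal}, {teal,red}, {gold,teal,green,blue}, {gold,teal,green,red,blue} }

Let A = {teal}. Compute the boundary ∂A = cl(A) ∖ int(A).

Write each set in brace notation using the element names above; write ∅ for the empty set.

{gold,green,red,blue}

interior: largest open inside A is {teal} (from ∅, {teal})
cl via duality: int({gold,green,red,blue}) = ∅, so X∖∅ = {gold,teal,green,red,blue}
cl∖int = {gold,green,red,blue}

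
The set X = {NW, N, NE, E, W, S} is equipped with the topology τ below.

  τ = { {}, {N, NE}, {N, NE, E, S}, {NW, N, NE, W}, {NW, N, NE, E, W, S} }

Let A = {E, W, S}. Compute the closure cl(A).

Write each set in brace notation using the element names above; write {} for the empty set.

{NW, E, W, S}

cl via duality: int({NW, N, NE}) = {N, NE}, so X∖{N, NE} = {NW, E, W, S}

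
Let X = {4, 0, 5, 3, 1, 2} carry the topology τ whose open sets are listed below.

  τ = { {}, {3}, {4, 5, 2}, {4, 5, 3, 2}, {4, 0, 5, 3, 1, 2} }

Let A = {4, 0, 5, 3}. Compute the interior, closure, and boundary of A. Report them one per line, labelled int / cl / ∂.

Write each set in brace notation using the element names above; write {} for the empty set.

interior: largest open inside A is {3} (from {}, {3})
cl via duality: int({1, 2}) = {}, so X∖{} = {4, 0, 5, 3, 1, 2}
cl∖int = {4, 0, 5, 1, 2}

int(A) = {3}
cl(A)  = {4, 0, 5, 3, 1, 2}
∂A     = {4, 0, 5, 1, 2}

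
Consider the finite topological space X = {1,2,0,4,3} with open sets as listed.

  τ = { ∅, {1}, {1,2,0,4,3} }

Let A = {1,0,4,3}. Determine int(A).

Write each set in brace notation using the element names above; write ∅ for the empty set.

U open, U⊆A: ∅, {1}. int(A) = ⋃ = {1}

{1}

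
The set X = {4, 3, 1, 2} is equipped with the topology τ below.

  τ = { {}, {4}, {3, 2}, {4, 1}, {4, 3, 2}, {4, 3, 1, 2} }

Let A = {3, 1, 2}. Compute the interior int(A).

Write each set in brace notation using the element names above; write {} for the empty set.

{3, 2}

U open, U⊆A: {}, {3, 2}. int(A) = ⋃ = {3, 2}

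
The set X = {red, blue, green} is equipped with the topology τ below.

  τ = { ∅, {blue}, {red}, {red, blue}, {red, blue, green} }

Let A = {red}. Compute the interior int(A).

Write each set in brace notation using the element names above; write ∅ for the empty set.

interior: largest open inside A is {red} (from ∅, {red})

{red}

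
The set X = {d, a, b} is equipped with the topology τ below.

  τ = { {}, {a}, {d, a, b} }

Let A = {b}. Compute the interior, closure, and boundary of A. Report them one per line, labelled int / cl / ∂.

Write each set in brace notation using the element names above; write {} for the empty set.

U open, U⊆A: {}. int(A) = ⋃ = {}
X∖A={d, a}, int(X∖A)={a}, hence cl(A)={d, b}
∂A: remove int from cl → {d, b}

int(A) = {}
cl(A)  = {d, b}
∂A     = {d, b}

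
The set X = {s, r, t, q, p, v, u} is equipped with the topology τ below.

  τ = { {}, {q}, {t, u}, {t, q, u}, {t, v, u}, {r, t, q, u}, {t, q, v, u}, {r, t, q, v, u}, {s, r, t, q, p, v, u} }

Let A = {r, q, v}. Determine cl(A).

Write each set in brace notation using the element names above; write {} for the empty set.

{s, r, q, p, v}

closure: X∖int(X∖A) = X∖{t, u} = {s, r, q, p, v}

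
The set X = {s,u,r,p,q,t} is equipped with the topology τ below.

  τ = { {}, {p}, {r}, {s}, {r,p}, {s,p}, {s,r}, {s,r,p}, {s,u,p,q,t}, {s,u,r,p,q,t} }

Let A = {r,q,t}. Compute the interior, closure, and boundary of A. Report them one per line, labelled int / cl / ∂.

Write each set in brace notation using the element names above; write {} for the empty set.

int(A) = {r}
cl(A)  = {u,r,q,t}
∂A     = {u,q,t}

interior: largest open inside A is {r} (from {}, {r})
cl via duality: int({s,u,p}) = {s,p}, so X∖{s,p} = {u,r,q,t}
cl∖int = {u,q,t}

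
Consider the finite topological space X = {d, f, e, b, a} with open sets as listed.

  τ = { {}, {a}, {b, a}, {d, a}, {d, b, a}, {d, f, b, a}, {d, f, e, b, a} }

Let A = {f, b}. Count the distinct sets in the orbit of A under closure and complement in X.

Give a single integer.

6

X∖A={d, e, a}, int(X∖A)={d, a}, hence cl(A)={f, e, b}
Orbit (k=closure, c=complement):
  1. A     = {f, b}
  2. kA    = {f, e, b}
  3. cA    = {d, e, a}
  4. ckA   = {d, a}
  5. kcA   = {d, f, e, b, a}
  6. ckcA  = {}
(closed under both — stop)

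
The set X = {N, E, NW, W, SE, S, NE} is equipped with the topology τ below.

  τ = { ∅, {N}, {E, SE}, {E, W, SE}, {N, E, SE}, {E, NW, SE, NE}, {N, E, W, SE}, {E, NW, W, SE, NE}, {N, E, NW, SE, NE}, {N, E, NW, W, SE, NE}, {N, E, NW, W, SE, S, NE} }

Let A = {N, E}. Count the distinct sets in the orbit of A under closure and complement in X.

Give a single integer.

cl via duality: int({NW, W, SE, S, NE}) = ∅, so X∖∅ = {N, E, NW, W, SE, S, NE}
Write k for closure, c for complement:
  1. A     = {N, E}
  2. kA    = {N, E, NW, W, SE, S, NE}
  3. cA    = {NW, W, SE, S, NE}
  4. ckA   = ∅
  5. kcA   = {E, NW, W, SE, S, NE}
  6. ckcA  = {N}
  7. kckcA = {N, S}
  8. ckckcA = {E, NW, W, SE, NE}
applying k or c yields no new set

8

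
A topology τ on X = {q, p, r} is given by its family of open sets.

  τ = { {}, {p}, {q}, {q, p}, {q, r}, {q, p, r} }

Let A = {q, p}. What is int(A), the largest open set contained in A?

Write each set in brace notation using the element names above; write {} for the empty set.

interior: largest open inside A is {q, p} (from {}, {q}, {p}, {q, p})

{q, p}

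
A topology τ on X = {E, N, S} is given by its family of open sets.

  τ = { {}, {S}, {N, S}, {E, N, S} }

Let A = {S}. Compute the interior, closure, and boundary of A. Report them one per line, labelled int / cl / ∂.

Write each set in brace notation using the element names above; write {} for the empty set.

int(A) = {S}
cl(A)  = {E, N, S}
∂A     = {E, N}

interior: largest open inside A is {S} (from {}, {S})
cl via duality: int({E, N}) = {}, so X∖{} = {E, N, S}
cl∖int = {E, N}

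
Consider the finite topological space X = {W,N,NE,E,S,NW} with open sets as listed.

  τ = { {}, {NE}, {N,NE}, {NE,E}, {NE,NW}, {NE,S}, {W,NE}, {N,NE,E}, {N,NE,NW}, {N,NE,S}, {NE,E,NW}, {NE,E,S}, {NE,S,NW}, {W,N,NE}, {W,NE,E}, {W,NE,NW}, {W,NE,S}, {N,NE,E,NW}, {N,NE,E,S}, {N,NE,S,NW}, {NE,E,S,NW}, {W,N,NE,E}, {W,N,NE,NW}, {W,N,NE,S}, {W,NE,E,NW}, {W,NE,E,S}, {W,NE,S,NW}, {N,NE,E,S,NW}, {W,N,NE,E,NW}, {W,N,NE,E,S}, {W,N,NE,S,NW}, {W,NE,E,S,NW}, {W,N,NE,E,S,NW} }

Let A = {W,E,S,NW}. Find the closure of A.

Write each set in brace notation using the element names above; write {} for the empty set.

complement {N,NE}; its interior {N,NE}; cl(A) = X∖{N,NE} = {W,E,S,NW}

{W,E,S,NW}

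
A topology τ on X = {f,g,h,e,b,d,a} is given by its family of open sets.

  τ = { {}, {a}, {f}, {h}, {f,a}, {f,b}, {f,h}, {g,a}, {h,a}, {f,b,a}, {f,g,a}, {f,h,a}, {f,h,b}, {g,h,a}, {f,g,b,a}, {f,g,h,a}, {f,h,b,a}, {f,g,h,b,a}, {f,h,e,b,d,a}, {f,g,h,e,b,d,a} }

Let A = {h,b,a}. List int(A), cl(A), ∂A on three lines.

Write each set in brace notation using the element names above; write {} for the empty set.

open subsets of A: {}, {h}, {a}, {h,a}; so int(A) = {h,a}
closure: X∖int(X∖A) = X∖{f} = {g,h,e,b,d,a}
∂A = {g,h,e,b,d,a} minus {h,a} = {g,e,b,d}

int(A) = {h,a}
cl(A)  = {g,h,e,b,d,a}
∂A     = {g,e,b,d}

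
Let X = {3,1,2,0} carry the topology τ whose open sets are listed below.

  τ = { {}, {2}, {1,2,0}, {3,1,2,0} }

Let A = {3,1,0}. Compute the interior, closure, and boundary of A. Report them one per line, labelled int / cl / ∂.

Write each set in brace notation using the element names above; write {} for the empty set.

open subsets of A: {}; so int(A) = {}
closure: X∖int(X∖A) = X∖{2} = {3,1,0}
∂A = {3,1,0} minus {} = {3,1,0}

int(A) = {}
cl(A)  = {3,1,0}
∂A     = {3,1,0}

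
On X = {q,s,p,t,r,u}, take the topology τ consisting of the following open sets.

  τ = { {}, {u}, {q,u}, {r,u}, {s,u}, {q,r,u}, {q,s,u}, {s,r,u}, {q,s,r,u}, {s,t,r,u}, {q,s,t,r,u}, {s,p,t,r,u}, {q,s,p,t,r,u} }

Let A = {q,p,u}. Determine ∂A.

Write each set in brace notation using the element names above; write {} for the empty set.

U open, U⊆A: {}, {u}, {q,u}. int(A) = ⋃ = {q,u}
X∖A={s,t,r}, int(X∖A)={}, hence cl(A)={q,s,p,t,r,u}
∂A: remove int from cl → {s,p,t,r}

{s,p,t,r}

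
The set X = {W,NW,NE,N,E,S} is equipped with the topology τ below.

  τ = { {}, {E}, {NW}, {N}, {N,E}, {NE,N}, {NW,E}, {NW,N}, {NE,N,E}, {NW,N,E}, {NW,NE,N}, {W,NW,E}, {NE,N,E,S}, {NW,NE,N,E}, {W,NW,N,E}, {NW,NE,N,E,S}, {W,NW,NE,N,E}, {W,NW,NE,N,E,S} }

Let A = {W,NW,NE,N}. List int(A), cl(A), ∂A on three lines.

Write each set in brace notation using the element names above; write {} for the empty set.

U open, U⊆A: {}, {N}, {NW}, {NW,N}, {NE,N}, {NW,NE,N}. int(A) = ⋃ = {NW,NE,N}
X∖A={E,S}, int(X∖A)={E}, hence cl(A)={W,NW,NE,N,S}
∂A: remove int from cl → {W,S}

int(A) = {NW,NE,N}
cl(A)  = {W,NW,NE,N,S}
∂A     = {W,S}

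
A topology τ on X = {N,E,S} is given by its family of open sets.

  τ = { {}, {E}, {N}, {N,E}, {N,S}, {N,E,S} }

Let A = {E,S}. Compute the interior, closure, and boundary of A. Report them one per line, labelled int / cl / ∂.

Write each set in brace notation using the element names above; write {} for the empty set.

int(A) = {E}
cl(A)  = {E,S}
∂A     = {S}

opens ⊆ A: {}, {E}; union → int = {E}
complement {N}; its interior {N}; cl(A) = X∖{N} = {E,S}
boundary = {E,S} ∖ {E} = {S}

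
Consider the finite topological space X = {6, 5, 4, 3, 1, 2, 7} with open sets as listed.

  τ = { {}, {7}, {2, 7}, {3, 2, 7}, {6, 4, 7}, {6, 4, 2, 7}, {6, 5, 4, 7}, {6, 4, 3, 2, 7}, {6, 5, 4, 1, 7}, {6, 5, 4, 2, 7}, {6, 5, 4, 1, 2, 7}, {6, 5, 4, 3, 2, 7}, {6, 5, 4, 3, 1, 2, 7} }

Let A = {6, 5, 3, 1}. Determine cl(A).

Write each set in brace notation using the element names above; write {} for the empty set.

{6, 5, 4, 3, 1}

cl via duality: int({4, 2, 7}) = {2, 7}, so X∖{2, 7} = {6, 5, 4, 3, 1}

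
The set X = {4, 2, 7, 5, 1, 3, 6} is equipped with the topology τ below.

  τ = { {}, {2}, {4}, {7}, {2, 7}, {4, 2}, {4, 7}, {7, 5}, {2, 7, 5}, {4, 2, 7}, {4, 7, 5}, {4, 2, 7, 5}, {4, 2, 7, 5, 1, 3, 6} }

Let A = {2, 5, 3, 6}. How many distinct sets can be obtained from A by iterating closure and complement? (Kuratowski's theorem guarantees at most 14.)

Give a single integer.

8

closure: X∖int(X∖A) = X∖{4, 7} = {2, 5, 1, 3, 6}
Let k=closure and c=complement:
  1. A     = {2, 5, 3, 6}
  2. kA    = {2, 5, 1, 3, 6}
  3. cA    = {4, 7, 1}
  4. ckA   = {4, 7}
  5. kcA   = {4, 7, 5, 1, 3, 6}
  6. ckcA  = {2}
  7. kckcA = {2, 1, 3, 6}
  8. ckckcA = {4, 7, 5}
— saturated at 8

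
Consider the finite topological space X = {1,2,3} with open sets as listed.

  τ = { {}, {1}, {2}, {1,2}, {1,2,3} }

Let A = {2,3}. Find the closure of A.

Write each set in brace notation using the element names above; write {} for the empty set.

cl via duality: int({1}) = {1}, so X∖{1} = {2,3}

{2,3}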